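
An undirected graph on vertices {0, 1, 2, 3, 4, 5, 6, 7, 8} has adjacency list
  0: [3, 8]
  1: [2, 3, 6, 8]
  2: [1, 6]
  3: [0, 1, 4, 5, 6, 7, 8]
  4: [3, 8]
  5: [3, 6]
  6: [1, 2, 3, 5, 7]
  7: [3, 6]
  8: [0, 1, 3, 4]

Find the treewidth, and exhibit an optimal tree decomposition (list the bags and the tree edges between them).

Treewidth 2.
One such decomposition:
Bags: B1 = {1, 3, 6}  B2 = {1, 3, 8}  B3 = {3, 5, 6}  B4 = {0, 3, 8}  B5 = {3, 4, 8}  B6 = {3, 6, 7}  B7 = {1, 2, 6}
Tree: B1–B2, B1–B3, B2–B4, B4–B5, B1–B6, B1–B7

Every bag has size at most 3, so the width is 3 − 1 = 2 and tw(G) ≤ 2. Conversely, {1, 2, 6} is a clique of size 3, and the vertices of any clique must share a bag in every tree decomposition; so some bag has ≥ 3 vertices and tw(G) ≥ 2. Hence tw(G) = 2 exactly.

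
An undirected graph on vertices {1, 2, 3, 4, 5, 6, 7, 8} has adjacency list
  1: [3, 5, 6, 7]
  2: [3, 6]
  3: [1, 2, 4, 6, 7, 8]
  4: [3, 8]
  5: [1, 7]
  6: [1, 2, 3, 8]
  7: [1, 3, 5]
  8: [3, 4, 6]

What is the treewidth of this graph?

2

A width-2 tree decomposition is:
Bags: B1 = {1, 3, 6}  B2 = {2, 3, 6}  B3 = {1, 3, 7}  B4 = {3, 6, 8}  B5 = {1, 5, 7}  B6 = {3, 4, 8}
Tree: B1–B2, B1–B3, B1–B4, B3–B5, B4–B6
Every bag has size at most 3, so the width is 3 − 1 = 2 and tw(G) ≤ 2. For the lower bound, the 3 vertices {3, 4, 8} are pairwise adjacent, and any tree decomposition puts a clique entirely inside one bag — forcing width ≥ 2. Therefore the treewidth is 2.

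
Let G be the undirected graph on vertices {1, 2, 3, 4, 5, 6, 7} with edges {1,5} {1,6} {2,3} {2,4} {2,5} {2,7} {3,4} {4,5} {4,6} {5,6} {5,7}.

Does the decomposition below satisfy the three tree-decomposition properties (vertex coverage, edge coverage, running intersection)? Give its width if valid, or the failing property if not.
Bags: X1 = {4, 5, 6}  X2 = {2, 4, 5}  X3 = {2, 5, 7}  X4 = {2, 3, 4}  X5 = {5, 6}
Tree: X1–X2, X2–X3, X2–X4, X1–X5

A tree decomposition must satisfy three properties: every vertex lies in some bag; for every edge, both endpoints lie together in some bag; and for every vertex, the bags containing it form a connected subtree. Here vertex 1 appears in no bag, so the decomposition is invalid.

No — vertex 1 appears in no bag.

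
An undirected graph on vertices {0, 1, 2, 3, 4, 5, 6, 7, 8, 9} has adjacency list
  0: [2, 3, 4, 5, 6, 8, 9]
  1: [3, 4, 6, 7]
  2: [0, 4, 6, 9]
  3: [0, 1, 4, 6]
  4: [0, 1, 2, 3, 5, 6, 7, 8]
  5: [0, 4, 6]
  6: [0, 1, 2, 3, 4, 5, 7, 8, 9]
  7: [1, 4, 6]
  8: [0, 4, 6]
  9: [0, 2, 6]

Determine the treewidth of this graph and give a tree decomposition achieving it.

The largest bag has 4 vertices, giving width 3; this decomposition certifies tw(G) ≤ 3. Conversely, {0, 2, 6, 9} is a clique of size 4, and the vertices of any clique must share a bag in every tree decomposition; so some bag has ≥ 4 vertices and tw(G) ≥ 3. The upper and lower bounds meet at 3, so that is the treewidth.

Treewidth 3.
One optimal decomposition is:
Bags: B1 = {0, 3, 4, 6}  B2 = {0, 2, 4, 6}  B3 = {0, 4, 5, 6}  B4 = {0, 4, 6, 8}  B5 = {0, 2, 6, 9}  B6 = {1, 3, 4, 6}  B7 = {1, 4, 6, 7}
Tree: B1–B2, B1–B3, B2–B4, B2–B5, B1–B6, B6–B7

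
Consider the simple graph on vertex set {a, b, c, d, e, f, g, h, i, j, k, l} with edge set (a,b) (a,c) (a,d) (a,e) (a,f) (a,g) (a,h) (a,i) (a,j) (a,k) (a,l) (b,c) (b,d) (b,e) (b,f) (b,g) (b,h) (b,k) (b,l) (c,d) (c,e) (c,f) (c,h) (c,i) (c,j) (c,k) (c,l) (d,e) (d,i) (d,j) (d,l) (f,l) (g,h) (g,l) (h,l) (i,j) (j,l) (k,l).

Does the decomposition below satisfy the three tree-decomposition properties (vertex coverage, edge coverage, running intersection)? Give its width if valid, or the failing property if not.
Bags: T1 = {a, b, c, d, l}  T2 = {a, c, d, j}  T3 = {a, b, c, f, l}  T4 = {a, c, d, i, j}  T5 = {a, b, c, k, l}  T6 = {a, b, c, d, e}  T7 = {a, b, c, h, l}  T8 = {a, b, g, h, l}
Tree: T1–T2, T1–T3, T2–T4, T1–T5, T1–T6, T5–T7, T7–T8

A tree decomposition must satisfy three properties: every vertex lies in some bag; for every edge, both endpoints lie together in some bag; and for every vertex, the bags containing it form a connected subtree. Here edge (l,j) lies in no bag, so the decomposition is invalid.

No — edge (l,j) lies in no bag.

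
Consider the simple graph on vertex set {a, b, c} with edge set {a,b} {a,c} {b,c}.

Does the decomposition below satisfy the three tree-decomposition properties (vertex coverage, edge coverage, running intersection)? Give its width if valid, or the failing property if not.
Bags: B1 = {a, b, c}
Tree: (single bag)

Yes; width 2.

Vertex coverage: the bags together contain {a, b, c}, the full vertex set. Edge coverage: each edge of G has both endpoints in at least one bag. Running intersection: for every vertex, the bags containing it form a connected subtree. All three properties hold, so this is a valid tree decomposition of width max|bag| − 1 = 2, and hence tw(G) ≤ 2.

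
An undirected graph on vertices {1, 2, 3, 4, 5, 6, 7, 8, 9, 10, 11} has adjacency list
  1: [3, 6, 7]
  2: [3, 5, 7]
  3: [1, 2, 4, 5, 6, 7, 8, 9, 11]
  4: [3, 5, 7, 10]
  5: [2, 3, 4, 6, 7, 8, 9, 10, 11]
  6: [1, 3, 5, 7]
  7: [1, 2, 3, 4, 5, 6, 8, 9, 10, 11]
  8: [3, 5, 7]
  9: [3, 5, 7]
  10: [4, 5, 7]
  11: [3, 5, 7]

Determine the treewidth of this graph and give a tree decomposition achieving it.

Treewidth 3.
Bags: B1 = {3, 5, 7, 11}  B2 = {3, 5, 7, 9}  B3 = {3, 4, 5, 7}  B4 = {3, 5, 6, 7}  B5 = {4, 5, 7, 10}  B6 = {2, 3, 5, 7}  B7 = {1, 3, 6, 7}  B8 = {3, 5, 7, 8}
Tree: B1–B2, B1–B3, B1–B4, B3–B5, B1–B6, B4–B7, B1–B8

Every bag has size at most 4, so the width is 4 − 1 = 3 and tw(G) ≤ 3. Conversely, {4, 5, 7, 10} is a clique of size 4, and the vertices of any clique must share a bag in every tree decomposition; so some bag has ≥ 4 vertices and tw(G) ≥ 3. Combining the bounds, tw(G) = 3.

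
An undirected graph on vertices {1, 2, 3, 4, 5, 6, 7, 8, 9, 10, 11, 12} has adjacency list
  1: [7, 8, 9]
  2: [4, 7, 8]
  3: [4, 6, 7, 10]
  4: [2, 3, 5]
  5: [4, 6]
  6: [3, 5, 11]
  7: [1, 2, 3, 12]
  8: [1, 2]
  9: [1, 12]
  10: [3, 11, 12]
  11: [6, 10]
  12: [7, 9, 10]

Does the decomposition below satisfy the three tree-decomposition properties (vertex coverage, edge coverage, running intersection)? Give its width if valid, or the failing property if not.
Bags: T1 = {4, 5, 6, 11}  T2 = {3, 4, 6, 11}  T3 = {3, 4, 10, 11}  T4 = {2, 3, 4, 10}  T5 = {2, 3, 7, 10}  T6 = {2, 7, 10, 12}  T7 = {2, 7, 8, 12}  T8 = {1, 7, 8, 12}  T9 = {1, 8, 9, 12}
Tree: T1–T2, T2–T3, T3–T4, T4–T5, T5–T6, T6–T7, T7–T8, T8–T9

Vertex coverage: the bags together contain {1, 2, 3, 4, 5, 6, 7, 8, 9, 10, 11, 12}, the full vertex set. Edge coverage: each edge of G has both endpoints in at least one bag. Running intersection: for every vertex, the bags containing it form a connected subtree. All three properties hold, so this is a valid tree decomposition of width max|bag| − 1 = 3, and hence tw(G) ≤ 3.

Yes; width 3.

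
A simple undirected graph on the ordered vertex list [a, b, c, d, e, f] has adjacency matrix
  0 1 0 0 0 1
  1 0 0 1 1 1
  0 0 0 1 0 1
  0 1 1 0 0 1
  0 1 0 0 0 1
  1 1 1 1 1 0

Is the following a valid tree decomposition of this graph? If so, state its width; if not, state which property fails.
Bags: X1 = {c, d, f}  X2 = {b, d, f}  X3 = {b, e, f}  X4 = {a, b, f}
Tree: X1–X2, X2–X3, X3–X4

Checking the three conditions: (i) the bags cover all of {a, b, c, d, e, f}; (ii) for each edge, some bag contains both endpoints; (iii) the bags containing any fixed vertex form a subtree. All hold, so the decomposition is valid with width 3 − 1 = 2.

Yes; width 2.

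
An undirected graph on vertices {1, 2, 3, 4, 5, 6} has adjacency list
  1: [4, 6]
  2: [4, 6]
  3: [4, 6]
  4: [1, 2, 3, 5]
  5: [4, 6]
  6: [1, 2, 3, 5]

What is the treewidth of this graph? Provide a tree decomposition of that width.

Treewidth 2.
One optimal decomposition is:
Bags: B1 = {3, 4, 6}  B2 = {4, 5, 6}  B3 = {2, 4, 6}  B4 = {1, 4, 6}
Tree: B1–B2, B2–B3, B3–B4

Each bag holds 3 vertices, so the decomposition has width 2, which upper-bounds the treewidth. Since 4–3–6–5–4 is a cycle in G, G is not acyclic. Forests are exactly the graphs of treewidth ≤ 1, so tw(G) ≥ 2. Combining the bounds, tw(G) = 2.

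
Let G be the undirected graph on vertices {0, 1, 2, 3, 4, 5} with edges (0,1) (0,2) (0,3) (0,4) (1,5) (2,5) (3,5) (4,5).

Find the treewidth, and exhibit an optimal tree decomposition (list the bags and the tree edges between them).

Each bag holds 3 vertices, so the decomposition has width 2, which upper-bounds the treewidth. For the lower bound, G contains the cycle 2–5–4–0–2, so G is not a forest; only forests have treewidth ≤ 1, hence tw(G) ≥ 2. Combining the bounds, tw(G) = 2.

Treewidth 2.
One such decomposition:
Bags: B1 = {0, 2, 5}  B2 = {0, 4, 5}  B3 = {0, 3, 5}  B4 = {0, 1, 5}
Tree: B1–B2, B2–B3, B3–B4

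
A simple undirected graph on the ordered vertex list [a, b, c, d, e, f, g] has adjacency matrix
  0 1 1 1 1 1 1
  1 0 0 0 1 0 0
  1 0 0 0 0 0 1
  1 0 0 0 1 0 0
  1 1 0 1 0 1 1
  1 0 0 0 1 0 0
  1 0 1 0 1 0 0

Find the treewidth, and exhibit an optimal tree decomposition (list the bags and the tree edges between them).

The largest bag has 3 vertices, giving width 2; this decomposition certifies tw(G) ≤ 2. On the other hand G contains the 3-clique {a, d, e}. A clique must lie in a single bag of any decomposition, so no decomposition can have width below 2. Combining the bounds, tw(G) = 2.

Treewidth 2.
One such decomposition:
Bags: B1 = {a, e, f}  B2 = {a, e, g}  B3 = {a, d, e}  B4 = {a, b, e}  B5 = {a, c, g}
Tree: B1–B2, B2–B3, B1–B4, B2–B5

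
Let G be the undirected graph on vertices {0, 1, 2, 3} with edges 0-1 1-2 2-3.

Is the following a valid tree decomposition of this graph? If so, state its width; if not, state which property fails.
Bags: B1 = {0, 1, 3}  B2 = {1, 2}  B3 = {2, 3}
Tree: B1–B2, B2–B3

A tree decomposition must satisfy three properties: every vertex lies in some bag; for every edge, both endpoints lie together in some bag; and for every vertex, the bags containing it form a connected subtree. Here bags containing vertex 3 are not connected in the tree, so the decomposition is invalid.

No — bags containing vertex 3 are not connected in the tree.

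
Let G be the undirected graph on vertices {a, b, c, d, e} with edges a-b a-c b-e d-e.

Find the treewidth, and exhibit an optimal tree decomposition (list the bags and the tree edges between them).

Each bag holds 2 vertices, so the decomposition has width 1, which upper-bounds the treewidth. G has an edge, so its treewidth is at least 1. The upper and lower bounds meet at 1, so that is the treewidth.

Treewidth 1.
Bags: B1 = {a, c}  B2 = {a, b}  B3 = {b, e}  B4 = {d, e}
Tree: B1–B2, B2–B3, B3–B4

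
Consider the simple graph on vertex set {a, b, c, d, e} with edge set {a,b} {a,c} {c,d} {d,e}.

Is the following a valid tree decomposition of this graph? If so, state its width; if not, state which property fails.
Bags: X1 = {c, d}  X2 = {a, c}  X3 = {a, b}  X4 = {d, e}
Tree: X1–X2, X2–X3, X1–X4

Yes; width 1.

Checking the three conditions: (i) the bags cover all of {a, b, c, d, e}; (ii) for each edge, some bag contains both endpoints; (iii) the bags containing any fixed vertex form a subtree. All hold, so the decomposition is valid with width 2 − 1 = 1.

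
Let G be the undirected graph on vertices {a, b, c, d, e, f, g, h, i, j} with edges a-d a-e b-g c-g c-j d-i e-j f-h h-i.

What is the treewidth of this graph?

1

A width-1 tree decomposition is:
Bags: B1 = {f, h}  B2 = {h, i}  B3 = {d, i}  B4 = {a, d}  B5 = {a, e}  B6 = {e, j}  B7 = {c, j}  B8 = {c, g}  B9 = {b, g}
Tree: B1–B2, B2–B3, B3–B4, B4–B5, B5–B6, B6–B7, B7–B8, B8–B9
Every bag has size at most 2, so the width is 2 − 1 = 1 and tw(G) ≤ 1. Any graph with an edge has treewidth ≥ 1, and G has the edge f–h. Therefore the treewidth is 1.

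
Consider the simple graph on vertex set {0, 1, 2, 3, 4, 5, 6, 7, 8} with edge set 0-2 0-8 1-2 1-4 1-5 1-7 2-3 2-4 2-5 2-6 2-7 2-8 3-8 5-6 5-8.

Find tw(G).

2

A width-2 tree decomposition is:
Bags: B1 = {1, 2, 4}  B2 = {1, 2, 5}  B3 = {2, 5, 8}  B4 = {2, 5, 6}  B5 = {2, 3, 8}  B6 = {1, 2, 7}  B7 = {0, 2, 8}
Tree: B1–B2, B2–B3, B2–B4, B3–B5, B1–B6, B5–B7
Each bag holds 3 vertices, so the decomposition has width 2, which upper-bounds the treewidth. For the lower bound, the 3 vertices {0, 2, 8} are pairwise adjacent, and any tree decomposition puts a clique entirely inside one bag — forcing width ≥ 2. The upper and lower bounds meet at 2, so that is the treewidth.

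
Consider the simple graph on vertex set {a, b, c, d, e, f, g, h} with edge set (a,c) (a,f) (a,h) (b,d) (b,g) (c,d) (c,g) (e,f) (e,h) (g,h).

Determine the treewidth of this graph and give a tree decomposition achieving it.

Treewidth 2.
Bags: B1 = {b, d, g}  B2 = {c, d, g}  B3 = {c, g, h}  B4 = {a, c, h}  B5 = {a, e, h}  B6 = {a, e, f}
Tree: B1–B2, B2–B3, B3–B4, B4–B5, B5–B6

Each bag holds 3 vertices, so the decomposition has width 2, which upper-bounds the treewidth. For the lower bound, G contains the cycle b–d–c–g–b, so G is not a forest; only forests have treewidth ≤ 1, hence tw(G) ≥ 2. The upper and lower bounds meet at 2, so that is the treewidth.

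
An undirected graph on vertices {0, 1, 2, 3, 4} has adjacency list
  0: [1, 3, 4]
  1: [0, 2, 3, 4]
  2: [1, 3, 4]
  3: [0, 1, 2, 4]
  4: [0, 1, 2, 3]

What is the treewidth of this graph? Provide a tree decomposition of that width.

Treewidth 3.
One optimal decomposition is:
Bags: B1 = {0, 1, 3, 4}  B2 = {1, 2, 3, 4}
Tree: B1–B2

Each bag holds 4 vertices, so the decomposition has width 3, which upper-bounds the treewidth. On the other hand G contains the 4-clique {0, 1, 3, 4}. A clique must lie in a single bag of any decomposition, so no decomposition can have width below 3. The upper and lower bounds meet at 3, so that is the treewidth.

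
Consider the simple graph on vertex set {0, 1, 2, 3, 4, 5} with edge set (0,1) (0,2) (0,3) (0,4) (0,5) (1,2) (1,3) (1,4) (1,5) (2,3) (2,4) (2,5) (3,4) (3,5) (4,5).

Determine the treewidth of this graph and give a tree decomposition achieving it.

Treewidth 5.
Bags: B1 = {0, 1, 2, 3, 4, 5}
Tree: (single bag)

With just one bag of size 6, the width is 6 − 1 = 5, so tw(G) ≤ 5. For the lower bound, the 6 vertices {0, 1, 2, 3, 4, 5} are pairwise adjacent, and any tree decomposition puts a clique entirely inside one bag — forcing width ≥ 5. The upper and lower bounds meet at 5, so that is the treewidth.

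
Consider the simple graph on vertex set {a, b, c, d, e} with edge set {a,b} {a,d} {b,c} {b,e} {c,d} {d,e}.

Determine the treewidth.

2

A width-2 tree decomposition is:
Bags: B1 = {b, d, e}  B2 = {a, b, d}  B3 = {b, c, d}
Tree: B1–B2, B2–B3
Every bag has size at most 3, so the width is 3 − 1 = 2 and tw(G) ≤ 2. The edges b–e–d–a–b form a cycle, so G is not a tree and its treewidth is at least 2. Therefore the treewidth is 2.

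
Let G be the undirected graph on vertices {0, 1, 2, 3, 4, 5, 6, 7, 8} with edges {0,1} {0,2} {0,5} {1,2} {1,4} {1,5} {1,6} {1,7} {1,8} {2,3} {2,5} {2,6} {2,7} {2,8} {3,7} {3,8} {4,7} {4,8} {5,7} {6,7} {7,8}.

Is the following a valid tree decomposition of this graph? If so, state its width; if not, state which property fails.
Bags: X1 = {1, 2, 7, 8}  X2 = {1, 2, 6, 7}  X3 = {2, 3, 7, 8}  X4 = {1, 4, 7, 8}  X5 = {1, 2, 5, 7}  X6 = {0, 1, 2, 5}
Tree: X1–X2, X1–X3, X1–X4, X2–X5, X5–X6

Yes; width 3.

Vertex coverage: the bags together contain {0, 1, 2, 3, 4, 5, 6, 7, 8}, the full vertex set. Edge coverage: each edge of G has both endpoints in at least one bag. Running intersection: for every vertex, the bags containing it form a connected subtree. All three properties hold, so this is a valid tree decomposition of width max|bag| − 1 = 3, and hence tw(G) ≤ 3.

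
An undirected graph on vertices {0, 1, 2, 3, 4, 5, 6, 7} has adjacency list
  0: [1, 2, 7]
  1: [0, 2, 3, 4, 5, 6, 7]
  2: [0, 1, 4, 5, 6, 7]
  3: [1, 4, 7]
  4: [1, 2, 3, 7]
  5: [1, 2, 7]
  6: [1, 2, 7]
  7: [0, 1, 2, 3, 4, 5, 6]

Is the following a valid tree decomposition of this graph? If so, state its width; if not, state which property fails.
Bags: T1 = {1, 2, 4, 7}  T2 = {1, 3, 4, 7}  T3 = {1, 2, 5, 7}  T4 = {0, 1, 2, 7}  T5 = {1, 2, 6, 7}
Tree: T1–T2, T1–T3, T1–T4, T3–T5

Every vertex of G appears in some bag (union = {0, 1, 2, 3, 4, 5, 6, 7}); every edge is covered by a bag; and for each vertex v the set of bags containing v is connected in the bag tree. The decomposition is therefore valid. The largest bag has 4 vertices, so the width is 3.

Yes; width 3.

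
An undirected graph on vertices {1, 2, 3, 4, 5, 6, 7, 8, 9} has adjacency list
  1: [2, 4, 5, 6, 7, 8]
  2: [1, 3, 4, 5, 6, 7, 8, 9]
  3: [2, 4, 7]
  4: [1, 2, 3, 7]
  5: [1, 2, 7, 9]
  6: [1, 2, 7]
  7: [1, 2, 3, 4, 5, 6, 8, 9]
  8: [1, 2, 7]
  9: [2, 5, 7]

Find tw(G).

A width-3 tree decomposition is:
Bags: B1 = {1, 2, 6, 7}  B2 = {1, 2, 5, 7}  B3 = {1, 2, 4, 7}  B4 = {2, 3, 4, 7}  B5 = {2, 5, 7, 9}  B6 = {1, 2, 7, 8}
Tree: B1–B2, B2–B3, B3–B4, B2–B5, B2–B6
Every bag has size at most 4, so the width is 4 − 1 = 3 and tw(G) ≤ 3. Conversely, {1, 2, 7, 8} is a clique of size 4, and the vertices of any clique must share a bag in every tree decomposition; so some bag has ≥ 4 vertices and tw(G) ≥ 3. Therefore the treewidth is 3.

3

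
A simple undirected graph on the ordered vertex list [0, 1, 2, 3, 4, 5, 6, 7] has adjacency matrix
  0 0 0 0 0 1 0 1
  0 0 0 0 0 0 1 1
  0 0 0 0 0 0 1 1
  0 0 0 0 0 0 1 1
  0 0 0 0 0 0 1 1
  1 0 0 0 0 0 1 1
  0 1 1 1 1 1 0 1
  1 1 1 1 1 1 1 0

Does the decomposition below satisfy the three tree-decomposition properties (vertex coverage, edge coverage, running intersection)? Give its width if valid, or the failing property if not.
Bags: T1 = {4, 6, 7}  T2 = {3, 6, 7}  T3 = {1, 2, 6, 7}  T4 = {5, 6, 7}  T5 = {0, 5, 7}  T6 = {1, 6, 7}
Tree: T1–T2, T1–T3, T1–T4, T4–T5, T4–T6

No — bags containing vertex 1 are not connected in the tree.

A tree decomposition must satisfy three properties: every vertex lies in some bag; for every edge, both endpoints lie together in some bag; and for every vertex, the bags containing it form a connected subtree. Here bags containing vertex 1 are not connected in the tree, so the decomposition is invalid.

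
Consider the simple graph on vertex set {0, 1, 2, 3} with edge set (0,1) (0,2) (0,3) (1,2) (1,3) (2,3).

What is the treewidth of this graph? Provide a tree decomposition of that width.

With just one bag of size 4, the width is 4 − 1 = 3, so tw(G) ≤ 3. Conversely, {0, 1, 2, 3} is a clique of size 4, and the vertices of any clique must share a bag in every tree decomposition; so some bag has ≥ 4 vertices and tw(G) ≥ 3. Therefore the treewidth is 3.

Treewidth 3.
Bags: B1 = {0, 1, 2, 3}
Tree: (single bag)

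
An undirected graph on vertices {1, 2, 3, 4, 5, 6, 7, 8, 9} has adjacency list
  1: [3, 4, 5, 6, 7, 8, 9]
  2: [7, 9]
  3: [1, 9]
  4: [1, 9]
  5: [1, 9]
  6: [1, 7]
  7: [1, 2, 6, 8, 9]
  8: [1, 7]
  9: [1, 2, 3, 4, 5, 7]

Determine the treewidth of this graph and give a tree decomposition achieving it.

Treewidth 2.
One optimal decomposition is:
Bags: B1 = {1, 7, 9}  B2 = {1, 3, 9}  B3 = {1, 5, 9}  B4 = {2, 7, 9}  B5 = {1, 6, 7}  B6 = {1, 7, 8}  B7 = {1, 4, 9}
Tree: B1–B2, B1–B3, B1–B4, B1–B5, B5–B6, B2–B7

Each bag holds 3 vertices, so the decomposition has width 2, which upper-bounds the treewidth. For the lower bound, the 3 vertices {1, 7, 8} are pairwise adjacent, and any tree decomposition puts a clique entirely inside one bag — forcing width ≥ 2. The upper and lower bounds meet at 2, so that is the treewidth.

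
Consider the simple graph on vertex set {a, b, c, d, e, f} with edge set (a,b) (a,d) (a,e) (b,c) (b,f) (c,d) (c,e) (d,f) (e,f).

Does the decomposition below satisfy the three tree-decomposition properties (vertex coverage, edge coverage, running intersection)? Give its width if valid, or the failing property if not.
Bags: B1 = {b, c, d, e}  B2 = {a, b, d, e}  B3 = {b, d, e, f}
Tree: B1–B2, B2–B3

Yes; width 3.

Vertex coverage: the bags together contain {a, b, c, d, e, f}, the full vertex set. Edge coverage: each edge of G has both endpoints in at least one bag. Running intersection: for every vertex, the bags containing it form a connected subtree. All three properties hold, so this is a valid tree decomposition of width max|bag| − 1 = 3, and hence tw(G) ≤ 3.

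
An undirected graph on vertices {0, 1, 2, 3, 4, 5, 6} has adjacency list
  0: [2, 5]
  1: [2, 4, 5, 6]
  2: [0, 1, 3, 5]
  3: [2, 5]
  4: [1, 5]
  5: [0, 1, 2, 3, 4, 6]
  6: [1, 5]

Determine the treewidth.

2

A width-2 tree decomposition is:
Bags: B1 = {1, 2, 5}  B2 = {0, 2, 5}  B3 = {2, 3, 5}  B4 = {1, 4, 5}  B5 = {1, 5, 6}
Tree: B1–B2, B2–B3, B1–B4, B1–B5
Each bag holds 3 vertices, so the decomposition has width 2, which upper-bounds the treewidth. On the other hand G contains the 3-clique {0, 2, 5}. A clique must lie in a single bag of any decomposition, so no decomposition can have width below 2. Therefore the treewidth is 2.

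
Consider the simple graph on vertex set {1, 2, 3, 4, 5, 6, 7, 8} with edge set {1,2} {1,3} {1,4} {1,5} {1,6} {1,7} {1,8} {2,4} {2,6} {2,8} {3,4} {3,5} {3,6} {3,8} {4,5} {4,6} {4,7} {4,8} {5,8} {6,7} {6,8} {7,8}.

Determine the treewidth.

4

A width-4 tree decomposition is:
Bags: B1 = {1, 3, 4, 6, 8}  B2 = {1, 4, 6, 7, 8}  B3 = {1, 2, 4, 6, 8}  B4 = {1, 3, 4, 5, 8}
Tree: B1–B2, B2–B3, B1–B4
Every bag has size at most 5, so the width is 5 − 1 = 4 and tw(G) ≤ 4. On the other hand G contains the 5-clique {1, 3, 4, 5, 8}. A clique must lie in a single bag of any decomposition, so no decomposition can have width below 4. Hence tw(G) = 4 exactly.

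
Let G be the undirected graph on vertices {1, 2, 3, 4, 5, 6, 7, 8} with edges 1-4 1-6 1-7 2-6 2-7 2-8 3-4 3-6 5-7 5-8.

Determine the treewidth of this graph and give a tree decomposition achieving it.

Treewidth 2.
Bags: B1 = {1, 3, 4}  B2 = {1, 3, 6}  B3 = {1, 6, 7}  B4 = {2, 6, 7}  B5 = {2, 5, 7}  B6 = {2, 5, 8}
Tree: B1–B2, B2–B3, B3–B4, B4–B5, B5–B6

Every bag has size at most 3, so the width is 3 − 1 = 2 and tw(G) ≤ 2. For the lower bound, G contains the cycle 4–3–6–1–4, so G is not a forest; only forests have treewidth ≤ 1, hence tw(G) ≥ 2. Combining the bounds, tw(G) = 2.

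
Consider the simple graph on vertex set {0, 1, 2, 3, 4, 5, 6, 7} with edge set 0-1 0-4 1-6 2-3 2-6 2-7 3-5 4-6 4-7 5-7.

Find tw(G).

2

A width-2 tree decomposition is:
Bags: B1 = {0, 1, 4}  B2 = {1, 4, 6}  B3 = {4, 6, 7}  B4 = {2, 6, 7}  B5 = {2, 5, 7}  B6 = {2, 3, 5}
Tree: B1–B2, B2–B3, B3–B4, B4–B5, B5–B6
Each bag holds 3 vertices, so the decomposition has width 2, which upper-bounds the treewidth. For the lower bound, G contains the cycle 0–1–6–4–0, so G is not a forest; only forests have treewidth ≤ 1, hence tw(G) ≥ 2. Therefore the treewidth is 2.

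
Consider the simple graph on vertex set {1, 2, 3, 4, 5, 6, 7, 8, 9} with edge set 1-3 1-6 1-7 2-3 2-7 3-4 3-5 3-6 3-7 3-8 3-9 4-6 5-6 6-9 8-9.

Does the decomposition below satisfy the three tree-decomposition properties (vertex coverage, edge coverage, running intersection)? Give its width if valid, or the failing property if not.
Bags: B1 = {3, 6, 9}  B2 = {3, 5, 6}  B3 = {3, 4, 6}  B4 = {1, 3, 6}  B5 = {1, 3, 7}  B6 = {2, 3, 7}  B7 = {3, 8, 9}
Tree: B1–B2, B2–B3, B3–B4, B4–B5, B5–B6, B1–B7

Yes; width 2.

Checking the three conditions: (i) the bags cover all of {1, 2, 3, 4, 5, 6, 7, 8, 9}; (ii) for each edge, some bag contains both endpoints; (iii) the bags containing any fixed vertex form a subtree. All hold, so the decomposition is valid with width 3 − 1 = 2.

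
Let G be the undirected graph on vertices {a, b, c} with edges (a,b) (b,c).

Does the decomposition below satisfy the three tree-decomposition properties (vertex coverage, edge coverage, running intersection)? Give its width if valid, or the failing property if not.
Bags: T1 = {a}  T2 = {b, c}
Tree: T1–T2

A tree decomposition must satisfy three properties: every vertex lies in some bag; for every edge, both endpoints lie together in some bag; and for every vertex, the bags containing it form a connected subtree. Here edge (b,a) lies in no bag, so the decomposition is invalid.

No — edge (b,a) lies in no bag.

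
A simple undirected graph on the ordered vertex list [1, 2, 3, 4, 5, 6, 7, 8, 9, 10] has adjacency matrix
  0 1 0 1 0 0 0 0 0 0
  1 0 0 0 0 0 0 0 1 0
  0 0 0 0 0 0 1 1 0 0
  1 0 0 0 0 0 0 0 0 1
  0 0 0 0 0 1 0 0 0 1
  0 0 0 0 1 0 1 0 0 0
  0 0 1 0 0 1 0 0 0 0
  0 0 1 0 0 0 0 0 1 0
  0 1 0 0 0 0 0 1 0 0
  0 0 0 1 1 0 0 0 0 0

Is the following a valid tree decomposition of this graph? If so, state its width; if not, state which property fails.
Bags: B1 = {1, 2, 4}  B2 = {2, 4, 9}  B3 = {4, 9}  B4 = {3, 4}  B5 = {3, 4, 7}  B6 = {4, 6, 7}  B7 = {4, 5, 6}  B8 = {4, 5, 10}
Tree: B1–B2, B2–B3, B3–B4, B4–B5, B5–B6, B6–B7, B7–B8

No — vertex 8 appears in no bag.

A tree decomposition must satisfy three properties: every vertex lies in some bag; for every edge, both endpoints lie together in some bag; and for every vertex, the bags containing it form a connected subtree. Here vertex 8 appears in no bag, so the decomposition is invalid.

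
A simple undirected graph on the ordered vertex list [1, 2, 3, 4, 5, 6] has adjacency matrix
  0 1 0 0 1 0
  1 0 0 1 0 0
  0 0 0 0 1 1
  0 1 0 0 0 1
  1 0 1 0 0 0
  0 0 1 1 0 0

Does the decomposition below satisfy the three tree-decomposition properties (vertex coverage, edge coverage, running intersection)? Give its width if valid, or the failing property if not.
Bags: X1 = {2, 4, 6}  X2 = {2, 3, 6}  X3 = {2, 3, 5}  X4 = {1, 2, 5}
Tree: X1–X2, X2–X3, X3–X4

Checking the three conditions: (i) the bags cover all of {1, 2, 3, 4, 5, 6}; (ii) for each edge, some bag contains both endpoints; (iii) the bags containing any fixed vertex form a subtree. All hold, so the decomposition is valid with width 3 − 1 = 2.

Yes; width 2.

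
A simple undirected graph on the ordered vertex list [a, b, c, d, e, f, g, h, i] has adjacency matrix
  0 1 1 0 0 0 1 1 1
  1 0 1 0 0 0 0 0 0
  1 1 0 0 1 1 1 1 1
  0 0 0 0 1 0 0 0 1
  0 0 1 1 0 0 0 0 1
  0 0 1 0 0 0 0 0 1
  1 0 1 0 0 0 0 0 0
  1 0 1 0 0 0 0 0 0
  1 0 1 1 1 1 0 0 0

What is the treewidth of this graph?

2

A width-2 tree decomposition is:
Bags: B1 = {a, c, g}  B2 = {a, c, h}  B3 = {a, b, c}  B4 = {a, c, i}  B5 = {c, f, i}  B6 = {c, e, i}  B7 = {d, e, i}
Tree: B1–B2, B2–B3, B1–B4, B4–B5, B5–B6, B6–B7
Every bag has size at most 3, so the width is 3 − 1 = 2 and tw(G) ≤ 2. On the other hand G contains the 3-clique {d, e, i}. A clique must lie in a single bag of any decomposition, so no decomposition can have width below 2. Hence tw(G) = 2 exactly.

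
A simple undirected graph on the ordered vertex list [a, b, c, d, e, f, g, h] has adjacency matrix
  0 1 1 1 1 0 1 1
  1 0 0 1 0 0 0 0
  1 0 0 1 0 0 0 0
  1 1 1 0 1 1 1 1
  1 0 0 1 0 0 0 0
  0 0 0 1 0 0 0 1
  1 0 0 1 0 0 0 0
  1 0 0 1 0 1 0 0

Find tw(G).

A width-2 tree decomposition is:
Bags: B1 = {a, d, h}  B2 = {a, c, d}  B3 = {a, d, e}  B4 = {a, b, d}  B5 = {d, f, h}  B6 = {a, d, g}
Tree: B1–B2, B2–B3, B2–B4, B1–B5, B3–B6
Every bag has size at most 3, so the width is 3 − 1 = 2 and tw(G) ≤ 2. Conversely, {a, d, g} is a clique of size 3, and the vertices of any clique must share a bag in every tree decomposition; so some bag has ≥ 3 vertices and tw(G) ≥ 2. The upper and lower bounds meet at 2, so that is the treewidth.

2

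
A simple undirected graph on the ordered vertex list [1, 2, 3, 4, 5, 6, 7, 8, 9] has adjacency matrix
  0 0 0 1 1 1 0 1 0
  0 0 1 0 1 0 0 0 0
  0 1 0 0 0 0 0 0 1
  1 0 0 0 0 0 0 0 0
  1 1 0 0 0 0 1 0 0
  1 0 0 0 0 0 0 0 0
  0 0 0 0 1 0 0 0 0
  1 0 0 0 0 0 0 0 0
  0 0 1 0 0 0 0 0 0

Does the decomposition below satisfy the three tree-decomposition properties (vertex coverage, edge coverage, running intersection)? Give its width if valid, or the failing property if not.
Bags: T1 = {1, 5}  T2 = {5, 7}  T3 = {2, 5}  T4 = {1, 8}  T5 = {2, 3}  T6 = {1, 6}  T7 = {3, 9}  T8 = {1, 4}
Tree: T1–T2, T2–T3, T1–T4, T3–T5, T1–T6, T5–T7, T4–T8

Checking the three conditions: (i) the bags cover all of {1, 2, 3, 4, 5, 6, 7, 8, 9}; (ii) for each edge, some bag contains both endpoints; (iii) the bags containing any fixed vertex form a subtree. All hold, so the decomposition is valid with width 2 − 1 = 1.

Yes; width 1.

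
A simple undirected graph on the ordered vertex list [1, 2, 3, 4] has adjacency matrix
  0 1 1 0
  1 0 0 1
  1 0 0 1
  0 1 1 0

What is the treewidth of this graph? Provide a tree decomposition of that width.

Treewidth 2.
One optimal decomposition is:
Bags: B1 = {2, 3, 4}  B2 = {1, 2, 3}
Tree: B1–B2

Every bag has size at most 3, so the width is 3 − 1 = 2 and tw(G) ≤ 2. Since 3–4–2–1–3 is a cycle in G, G is not acyclic. Forests are exactly the graphs of treewidth ≤ 1, so tw(G) ≥ 2. Hence tw(G) = 2 exactly.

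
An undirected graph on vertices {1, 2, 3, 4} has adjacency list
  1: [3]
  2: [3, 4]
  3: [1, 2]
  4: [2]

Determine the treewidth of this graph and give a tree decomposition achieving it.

Treewidth 1.
One optimal decomposition is:
Bags: B1 = {1, 3}  B2 = {2, 3}  B3 = {2, 4}
Tree: B1–B2, B2–B3

Each bag holds 2 vertices, so the decomposition has width 1, which upper-bounds the treewidth. G has an edge, so its treewidth is at least 1. Combining the bounds, tw(G) = 1.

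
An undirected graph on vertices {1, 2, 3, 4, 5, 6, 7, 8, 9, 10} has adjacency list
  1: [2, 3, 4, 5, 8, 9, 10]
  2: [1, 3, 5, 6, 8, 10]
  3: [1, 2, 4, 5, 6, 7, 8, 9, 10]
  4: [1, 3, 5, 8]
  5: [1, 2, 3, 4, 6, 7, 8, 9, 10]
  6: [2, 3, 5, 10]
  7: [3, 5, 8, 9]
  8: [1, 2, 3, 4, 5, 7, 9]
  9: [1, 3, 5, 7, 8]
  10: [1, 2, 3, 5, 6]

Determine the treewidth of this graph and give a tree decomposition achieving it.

Each bag holds 5 vertices, so the decomposition has width 4, which upper-bounds the treewidth. On the other hand G contains the 5-clique {1, 3, 5, 8, 9}. A clique must lie in a single bag of any decomposition, so no decomposition can have width below 4. Therefore the treewidth is 4.

Treewidth 4.
Bags: B1 = {1, 2, 3, 5, 8}  B2 = {1, 3, 5, 8, 9}  B3 = {1, 2, 3, 5, 10}  B4 = {3, 5, 7, 8, 9}  B5 = {1, 3, 4, 5, 8}  B6 = {2, 3, 5, 6, 10}
Tree: B1–B2, B1–B3, B2–B4, B1–B5, B3–B6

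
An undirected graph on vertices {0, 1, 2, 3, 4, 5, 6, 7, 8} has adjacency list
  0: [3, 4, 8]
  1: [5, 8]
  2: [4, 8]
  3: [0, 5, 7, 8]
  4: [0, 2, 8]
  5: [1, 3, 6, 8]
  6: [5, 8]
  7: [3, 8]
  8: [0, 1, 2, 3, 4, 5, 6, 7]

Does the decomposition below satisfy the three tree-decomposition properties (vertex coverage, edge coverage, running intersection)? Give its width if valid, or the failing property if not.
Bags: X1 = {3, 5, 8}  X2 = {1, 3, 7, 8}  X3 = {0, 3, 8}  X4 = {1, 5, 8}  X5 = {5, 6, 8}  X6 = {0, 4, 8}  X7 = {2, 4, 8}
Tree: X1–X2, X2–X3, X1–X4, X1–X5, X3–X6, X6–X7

A tree decomposition must satisfy three properties: every vertex lies in some bag; for every edge, both endpoints lie together in some bag; and for every vertex, the bags containing it form a connected subtree. Here bags containing vertex 1 are not connected in the tree, so the decomposition is invalid.

No — bags containing vertex 1 are not connected in the tree.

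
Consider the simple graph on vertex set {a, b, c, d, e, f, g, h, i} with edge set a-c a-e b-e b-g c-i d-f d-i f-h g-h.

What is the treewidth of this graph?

2

A width-2 tree decomposition is:
Bags: B1 = {d, f, i}  B2 = {c, f, i}  B3 = {a, c, f}  B4 = {a, e, f}  B5 = {b, e, f}  B6 = {b, f, g}  B7 = {f, g, h}
Tree: B1–B2, B2–B3, B3–B4, B4–B5, B5–B6, B6–B7
Every bag has size at most 3, so the width is 3 − 1 = 2 and tw(G) ≤ 2. The edges f–d–i–c–a–e–b–g–h–f form a cycle, so G is not a tree and its treewidth is at least 2. Combining the bounds, tw(G) = 2.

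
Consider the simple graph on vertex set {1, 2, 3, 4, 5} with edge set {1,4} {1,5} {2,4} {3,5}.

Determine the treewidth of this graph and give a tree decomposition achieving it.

Each bag holds 2 vertices, so the decomposition has width 1, which upper-bounds the treewidth. Since G has at least one edge (e.g. 3–5), it is not an edgeless graph, so tw(G) ≥ 1. Combining the bounds, tw(G) = 1.

Treewidth 1.
One such decomposition:
Bags: B1 = {3, 5}  B2 = {1, 5}  B3 = {1, 4}  B4 = {2, 4}
Tree: B1–B2, B2–B3, B3–B4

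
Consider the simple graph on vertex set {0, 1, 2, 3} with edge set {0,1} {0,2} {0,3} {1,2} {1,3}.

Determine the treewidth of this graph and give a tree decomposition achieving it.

Each bag holds 3 vertices, so the decomposition has width 2, which upper-bounds the treewidth. For the lower bound, the 3 vertices {0, 1, 2} are pairwise adjacent, and any tree decomposition puts a clique entirely inside one bag — forcing width ≥ 2. Combining the bounds, tw(G) = 2.

Treewidth 2.
One optimal decomposition is:
Bags: B1 = {0, 1, 3}  B2 = {0, 1, 2}
Tree: B1–B2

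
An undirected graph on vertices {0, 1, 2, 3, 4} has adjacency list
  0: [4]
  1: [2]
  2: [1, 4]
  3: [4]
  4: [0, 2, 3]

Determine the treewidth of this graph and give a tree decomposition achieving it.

Treewidth 1.
Bags: B1 = {2, 4}  B2 = {0, 4}  B3 = {3, 4}  B4 = {1, 2}
Tree: B1–B2, B2–B3, B1–B4

Each bag holds 2 vertices, so the decomposition has width 1, which upper-bounds the treewidth. G has an edge, so its treewidth is at least 1. Combining the bounds, tw(G) = 1.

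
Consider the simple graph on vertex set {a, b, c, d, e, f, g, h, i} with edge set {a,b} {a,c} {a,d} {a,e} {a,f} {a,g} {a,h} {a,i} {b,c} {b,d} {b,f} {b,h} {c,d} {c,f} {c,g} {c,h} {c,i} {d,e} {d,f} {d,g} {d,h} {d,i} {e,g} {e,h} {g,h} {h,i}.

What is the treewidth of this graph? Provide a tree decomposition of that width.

Treewidth 4.
Bags: B1 = {a, d, e, g, h}  B2 = {a, c, d, g, h}  B3 = {a, c, d, h, i}  B4 = {a, b, c, d, h}  B5 = {a, b, c, d, f}
Tree: B1–B2, B2–B3, B3–B4, B4–B5

Every bag has size at most 5, so the width is 5 − 1 = 4 and tw(G) ≤ 4. For the lower bound, the 5 vertices {a, d, e, g, h} are pairwise adjacent, and any tree decomposition puts a clique entirely inside one bag — forcing width ≥ 4. Combining the bounds, tw(G) = 4.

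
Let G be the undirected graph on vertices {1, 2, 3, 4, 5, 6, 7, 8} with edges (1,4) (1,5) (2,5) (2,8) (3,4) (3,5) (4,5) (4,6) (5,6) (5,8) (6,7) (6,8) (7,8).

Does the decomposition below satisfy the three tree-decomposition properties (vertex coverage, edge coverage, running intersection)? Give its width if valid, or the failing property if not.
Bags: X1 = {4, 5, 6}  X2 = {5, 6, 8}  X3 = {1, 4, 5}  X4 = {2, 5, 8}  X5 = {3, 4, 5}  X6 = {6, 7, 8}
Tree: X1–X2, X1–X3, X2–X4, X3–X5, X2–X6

Yes; width 2.

Every vertex of G appears in some bag (union = {1, 2, 3, 4, 5, 6, 7, 8}); every edge is covered by a bag; and for each vertex v the set of bags containing v is connected in the bag tree. The decomposition is therefore valid. The largest bag has 3 vertices, so the width is 2.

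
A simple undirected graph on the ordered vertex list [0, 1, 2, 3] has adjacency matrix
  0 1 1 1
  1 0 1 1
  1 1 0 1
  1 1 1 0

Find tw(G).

3

A width-3 tree decomposition is:
Bags: B1 = {0, 1, 2, 3}
Tree: (single bag)
With just one bag of size 4, the width is 4 − 1 = 3, so tw(G) ≤ 3. Conversely, {0, 1, 2, 3} is a clique of size 4, and the vertices of any clique must share a bag in every tree decomposition; so some bag has ≥ 4 vertices and tw(G) ≥ 3. The upper and lower bounds meet at 3, so that is the treewidth.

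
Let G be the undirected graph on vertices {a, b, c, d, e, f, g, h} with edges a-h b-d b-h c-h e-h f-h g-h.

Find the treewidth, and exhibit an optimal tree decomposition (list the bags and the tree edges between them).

Each bag holds 2 vertices, so the decomposition has width 1, which upper-bounds the treewidth. G has an edge, so its treewidth is at least 1. Combining the bounds, tw(G) = 1.

Treewidth 1.
One such decomposition:
Bags: B1 = {g, h}  B2 = {c, h}  B3 = {a, h}  B4 = {b, h}  B5 = {e, h}  B6 = {b, d}  B7 = {f, h}
Tree: B1–B2, B1–B3, B3–B4, B2–B5, B4–B6, B4–B7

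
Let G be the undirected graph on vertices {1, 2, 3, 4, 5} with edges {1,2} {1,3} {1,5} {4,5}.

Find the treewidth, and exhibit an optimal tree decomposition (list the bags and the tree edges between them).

Treewidth 1.
Bags: B1 = {1, 3}  B2 = {1, 5}  B3 = {1, 2}  B4 = {4, 5}
Tree: B1–B2, B2–B3, B2–B4

Every bag has size at most 2, so the width is 2 − 1 = 1 and tw(G) ≤ 1. G has an edge, so its treewidth is at least 1. Combining the bounds, tw(G) = 1.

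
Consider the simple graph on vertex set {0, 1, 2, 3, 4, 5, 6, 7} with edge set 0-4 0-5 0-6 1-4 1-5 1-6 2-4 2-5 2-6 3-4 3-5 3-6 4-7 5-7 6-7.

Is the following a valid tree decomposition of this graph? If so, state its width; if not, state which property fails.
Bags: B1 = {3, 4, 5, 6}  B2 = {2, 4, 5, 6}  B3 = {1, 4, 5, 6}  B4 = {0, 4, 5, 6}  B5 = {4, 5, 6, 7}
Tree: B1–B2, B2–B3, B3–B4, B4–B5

Vertex coverage: the bags together contain {0, 1, 2, 3, 4, 5, 6, 7}, the full vertex set. Edge coverage: each edge of G has both endpoints in at least one bag. Running intersection: for every vertex, the bags containing it form a connected subtree. All three properties hold, so this is a valid tree decomposition of width max|bag| − 1 = 3, and hence tw(G) ≤ 3.

Yes; width 3.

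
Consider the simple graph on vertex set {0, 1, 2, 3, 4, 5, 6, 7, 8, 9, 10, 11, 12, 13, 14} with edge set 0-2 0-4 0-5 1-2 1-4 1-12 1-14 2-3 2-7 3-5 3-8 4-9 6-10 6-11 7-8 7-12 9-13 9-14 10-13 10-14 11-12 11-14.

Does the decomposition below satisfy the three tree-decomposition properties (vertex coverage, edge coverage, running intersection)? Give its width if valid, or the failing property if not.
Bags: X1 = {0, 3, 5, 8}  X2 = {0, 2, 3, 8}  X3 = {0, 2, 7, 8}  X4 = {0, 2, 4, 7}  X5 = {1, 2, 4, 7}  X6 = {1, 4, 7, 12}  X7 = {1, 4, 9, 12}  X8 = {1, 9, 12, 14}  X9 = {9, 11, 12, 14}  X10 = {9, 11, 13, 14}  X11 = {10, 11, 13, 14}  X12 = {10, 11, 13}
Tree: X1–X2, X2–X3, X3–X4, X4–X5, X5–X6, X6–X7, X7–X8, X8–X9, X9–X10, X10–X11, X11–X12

No — vertex 6 appears in no bag.

A tree decomposition must satisfy three properties: every vertex lies in some bag; for every edge, both endpoints lie together in some bag; and for every vertex, the bags containing it form a connected subtree. Here vertex 6 appears in no bag, so the decomposition is invalid.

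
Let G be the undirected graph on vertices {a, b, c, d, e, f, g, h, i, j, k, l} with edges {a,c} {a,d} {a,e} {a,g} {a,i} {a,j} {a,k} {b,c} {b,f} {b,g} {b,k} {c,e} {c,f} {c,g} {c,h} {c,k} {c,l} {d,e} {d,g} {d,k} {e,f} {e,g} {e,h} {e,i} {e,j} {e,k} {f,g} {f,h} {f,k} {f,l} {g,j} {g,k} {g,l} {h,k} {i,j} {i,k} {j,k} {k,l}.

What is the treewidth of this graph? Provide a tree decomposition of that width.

Each bag holds 5 vertices, so the decomposition has width 4, which upper-bounds the treewidth. Conversely, {a, d, e, g, k} is a clique of size 5, and the vertices of any clique must share a bag in every tree decomposition; so some bag has ≥ 5 vertices and tw(G) ≥ 4. Therefore the treewidth is 4.

Treewidth 4.
One such decomposition:
Bags: B1 = {c, e, f, g, k}  B2 = {c, f, g, k, l}  B3 = {a, c, e, g, k}  B4 = {a, e, g, j, k}  B5 = {b, c, f, g, k}  B6 = {a, d, e, g, k}  B7 = {a, e, i, j, k}  B8 = {c, e, f, h, k}
Tree: B1–B2, B1–B3, B3–B4, B2–B5, B3–B6, B4–B7, B1–B8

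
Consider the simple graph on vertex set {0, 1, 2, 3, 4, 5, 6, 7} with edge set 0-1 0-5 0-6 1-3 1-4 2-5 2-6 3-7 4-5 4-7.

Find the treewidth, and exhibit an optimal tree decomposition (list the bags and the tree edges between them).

Treewidth 2.
Bags: B1 = {1, 3, 7}  B2 = {1, 4, 7}  B3 = {0, 1, 4}  B4 = {0, 4, 5}  B5 = {0, 5, 6}  B6 = {2, 5, 6}
Tree: B1–B2, B2–B3, B3–B4, B4–B5, B5–B6

Every bag has size at most 3, so the width is 3 − 1 = 2 and tw(G) ≤ 2. For the lower bound, G contains the cycle 3–7–4–1–3, so G is not a forest; only forests have treewidth ≤ 1, hence tw(G) ≥ 2. The upper and lower bounds meet at 2, so that is the treewidth.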